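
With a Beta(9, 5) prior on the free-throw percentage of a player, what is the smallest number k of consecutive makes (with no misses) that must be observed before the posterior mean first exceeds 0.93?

After k makes and 0 misses the posterior is Beta(9+k, 5), with mean (9+k)/(9+5+k).
Set (9+k)/(14+k) > 0.93 and solve: k > (0.93·14 − 9)/(1 − 0.93) = 57.429.
The smallest integer exceeding 57.429 is 58.

k = 58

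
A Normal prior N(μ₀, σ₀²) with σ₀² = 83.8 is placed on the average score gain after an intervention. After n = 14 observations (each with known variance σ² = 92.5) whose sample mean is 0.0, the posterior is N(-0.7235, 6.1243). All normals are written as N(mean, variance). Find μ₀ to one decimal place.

With known observation variance, the Normal–Normal posterior has precision τ_n = τ₀ + n/σ² and mean μ_n = (τ₀μ₀ + (n/σ²)x̄)/τ_n.
Here τ₀ = 1/83.8 = 0.011933 and τ_data = 14/92.5 = 0.151351, so τ_n = 0.163284.
Rearranging for μ₀: μ₀ = (μ_n·τ_n − τ_data·x̄)/τ₀ = (-0.7235·0.163284 − 0.151351·0.0) / 0.011933 = -0.118136/0.011933 ≈ -9.9.

μ₀ = -9.9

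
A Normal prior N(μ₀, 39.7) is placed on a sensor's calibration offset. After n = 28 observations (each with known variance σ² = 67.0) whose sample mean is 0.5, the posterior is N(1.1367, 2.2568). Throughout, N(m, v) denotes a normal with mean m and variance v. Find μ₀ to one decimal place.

The posterior mean is a precision-weighted average: μ_n = (τ₀μ₀ + τ_data·x̄)/(τ₀+τ_data), with τ₀=1/σ₀² and τ_data=n/σ².
Here τ₀ = 1/39.7 = 0.025189 and τ_data = 28/67.0 = 0.417910, so τ_n = 0.443099.
Rearranging for μ₀: μ₀ = (μ_n·τ_n − τ_data·x̄)/τ₀ = (1.1367·0.443099 − 0.417910·0.5) / 0.025189 = 0.294716/0.025189 ≈ 11.7.

μ₀ = 11.7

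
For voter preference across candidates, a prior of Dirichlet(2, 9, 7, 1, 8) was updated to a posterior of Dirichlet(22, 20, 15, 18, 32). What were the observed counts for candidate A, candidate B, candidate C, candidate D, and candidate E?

counts (20, 11, 8, 17, 24)

For a Dirichlet(α) prior with multinomial counts c, the posterior is Dirichlet(α + c) componentwise.
Counts are posterior − prior componentwise: 22−2=20, 20−9=11, 15−7=8, 18−1=17, 32−8=24.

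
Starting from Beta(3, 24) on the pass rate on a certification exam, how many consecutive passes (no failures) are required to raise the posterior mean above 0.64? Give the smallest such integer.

After k passes and 0 failures the posterior is Beta(3+k, 24), with mean (3+k)/(3+24+k).
Set (3+k)/(27+k) > 0.64 and solve: k > (0.64·27 − 3)/(1 − 0.64) = 39.667.
The smallest integer exceeding 39.667 is 40.

k = 40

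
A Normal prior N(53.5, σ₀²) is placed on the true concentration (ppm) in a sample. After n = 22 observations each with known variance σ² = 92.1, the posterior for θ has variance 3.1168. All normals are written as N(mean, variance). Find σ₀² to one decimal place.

σ₀² = 12.2

Posterior precision equals prior precision plus data precision: 1/σ_n² = 1/σ₀² + n/σ².
So 1/σ₀² = 1/3.1168 − 22/92.1 = 0.320842 − 0.238871 = 0.081971.
Hence σ₀² = 1/0.081971 ≈ 12.2.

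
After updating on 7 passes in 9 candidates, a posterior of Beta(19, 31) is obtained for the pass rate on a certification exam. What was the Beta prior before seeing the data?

Under Beta–binomial conjugacy the posterior parameters are (α+s, β+f).
So α = 19 − 7 = 12 and β = 31 − 2 = 29.

Beta(12, 29)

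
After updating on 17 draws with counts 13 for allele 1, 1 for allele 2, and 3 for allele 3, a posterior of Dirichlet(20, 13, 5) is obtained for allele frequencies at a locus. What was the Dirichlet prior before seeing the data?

Dirichlet(7, 12, 2)

For a Dirichlet(α) prior with multinomial counts c, the posterior is Dirichlet(α + c) componentwise.
Subtract each count from the matching posterior parameter: 20−13=7, 13−1=12, 5−3=2.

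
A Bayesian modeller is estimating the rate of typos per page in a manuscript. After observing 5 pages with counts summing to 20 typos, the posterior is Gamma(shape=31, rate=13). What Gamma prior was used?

Gamma(shape=11, rate=8)

A Gamma(α, β) prior (rate parametrization) on a Poisson rate with n observations summing to S gives posterior Gamma(α+S, β+n).
So α = 31 − 20 = 11 and β = 13 − 5 = 8.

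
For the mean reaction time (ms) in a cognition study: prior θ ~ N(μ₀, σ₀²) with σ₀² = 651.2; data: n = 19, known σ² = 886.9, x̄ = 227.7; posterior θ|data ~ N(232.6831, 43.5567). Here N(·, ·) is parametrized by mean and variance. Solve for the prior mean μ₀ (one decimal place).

With known observation variance, the Normal–Normal posterior has precision τ_n = τ₀ + n/σ² and mean μ_n = (τ₀μ₀ + (n/σ²)x̄)/τ_n.
Here τ₀ = 1/651.2 = 0.001536 and τ_data = 19/886.9 = 0.021423, so τ_n = 0.022959.
Rearranging for μ₀: μ₀ = (μ_n·τ_n − τ_data·x̄)/τ₀ = (232.6831·0.022959 − 0.021423·227.7) / 0.001536 = 0.464154/0.001536 ≈ 302.2.

μ₀ = 302.2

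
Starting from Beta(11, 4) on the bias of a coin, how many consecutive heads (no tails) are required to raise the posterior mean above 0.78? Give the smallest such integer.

After k heads and 0 tails the posterior is Beta(11+k, 4), with mean (11+k)/(11+4+k).
Set (11+k)/(15+k) > 0.78 and solve: k > (0.78·15 − 11)/(1 − 0.78) = 3.182.
The smallest integer exceeding 3.182 is 4, and checking k=4: (15)/(19) = 0.7895 > 0.78.

k = 4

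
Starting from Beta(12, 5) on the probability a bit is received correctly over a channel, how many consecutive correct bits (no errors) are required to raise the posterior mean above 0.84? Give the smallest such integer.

After k correct bits and 0 errors the posterior is Beta(12+k, 5), with mean (12+k)/(12+5+k).
Set (12+k)/(17+k) > 0.84 and solve: k > (0.84·17 − 12)/(1 − 0.84) = 14.250.
The smallest integer exceeding 14.250 is 15.

k = 15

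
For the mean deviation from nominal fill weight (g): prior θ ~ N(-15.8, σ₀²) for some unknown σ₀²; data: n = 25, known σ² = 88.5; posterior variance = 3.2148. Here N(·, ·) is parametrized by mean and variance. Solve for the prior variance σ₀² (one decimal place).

σ₀² = 35.0

Posterior precision equals prior precision plus data precision: 1/σ_n² = 1/σ₀² + n/σ².
So 1/σ₀² = 1/3.2148 − 25/88.5 = 0.311061 − 0.282486 = 0.028575.
Hence σ₀² = 1/0.028575 ≈ 35.0.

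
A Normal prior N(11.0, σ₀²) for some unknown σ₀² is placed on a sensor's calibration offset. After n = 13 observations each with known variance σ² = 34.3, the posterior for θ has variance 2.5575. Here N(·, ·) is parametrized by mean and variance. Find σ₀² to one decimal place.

For the Normal–Normal model with known σ², precisions add: τ_n = τ₀ + n/σ².
So 1/σ₀² = 1/2.5575 − 13/34.3 = 0.391007 − 0.379009 = 0.011998.
Hence σ₀² = 1/0.011998 ≈ 83.3.

σ₀² = 83.3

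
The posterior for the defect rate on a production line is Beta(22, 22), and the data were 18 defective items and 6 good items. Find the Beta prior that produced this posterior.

Under Beta–binomial conjugacy the posterior parameters are (a+s, b+f).
So a = 22 − 18 = 4 and b = 22 − 6 = 16.

Beta(4, 16)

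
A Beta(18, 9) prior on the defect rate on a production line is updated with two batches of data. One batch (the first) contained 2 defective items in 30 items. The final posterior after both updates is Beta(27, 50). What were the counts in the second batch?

Sequential conjugate updates are equivalent to a single update on the pooled data, so total successes = posterior α − prior α and total failures = posterior β − prior β.
Total across both batches: 27−18=9 defective items, 50−9=41 good items.
Subtract the first batch: 9−2=7 defective items and 41−28=13 good items.

7 defective items and 13 good items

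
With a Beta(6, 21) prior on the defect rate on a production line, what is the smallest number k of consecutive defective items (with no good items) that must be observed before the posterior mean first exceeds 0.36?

k = 6

After k defective items and 0 good items the posterior is Beta(6+k, 21), with mean (6+k)/(6+21+k).
Set (6+k)/(27+k) > 0.36 and solve: k > (0.36·27 − 6)/(1 − 0.36) = 5.812.
The smallest integer exceeding 5.812 is 6, and checking k=6: (12)/(33) = 0.3636 > 0.36.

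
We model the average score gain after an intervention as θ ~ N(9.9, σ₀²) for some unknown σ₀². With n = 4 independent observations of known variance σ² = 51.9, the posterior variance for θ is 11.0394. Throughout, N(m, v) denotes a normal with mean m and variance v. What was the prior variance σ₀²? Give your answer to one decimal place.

σ₀² = 74.0

Posterior precision equals prior precision plus data precision: 1/σ_n² = 1/σ₀² + n/σ².
So 1/σ₀² = 1/11.0394 − 4/51.9 = 0.090585 − 0.077071 = 0.013514.
Hence σ₀² = 1/0.013514 ≈ 74.0.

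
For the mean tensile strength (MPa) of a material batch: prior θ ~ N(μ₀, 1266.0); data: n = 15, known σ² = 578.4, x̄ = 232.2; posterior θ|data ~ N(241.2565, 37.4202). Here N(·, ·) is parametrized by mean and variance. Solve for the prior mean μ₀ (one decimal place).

μ₀ = 538.6

The posterior mean is a precision-weighted average: μ_n = (τ₀μ₀ + τ_data·x̄)/(τ₀+τ_data), with τ₀=1/σ₀² and τ_data=n/σ².
Here τ₀ = 1/1266.0 = 0.000790 and τ_data = 15/578.4 = 0.025934, so τ_n = 0.026724.
Rearranging for μ₀: μ₀ = (μ_n·τ_n − τ_data·x̄)/τ₀ = (241.2565·0.026724 − 0.025934·232.2) / 0.000790 = 0.425464/0.000790 ≈ 538.6.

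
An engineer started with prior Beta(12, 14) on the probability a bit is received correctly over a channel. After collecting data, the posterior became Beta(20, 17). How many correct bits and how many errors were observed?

8 correct bits and 3 errors

A Beta(α, β) prior with s successes and f failures in binomial data gives a Beta(α+s, β+f) posterior.
So s = 20 − 12 = 8 and f = 17 − 14 = 3.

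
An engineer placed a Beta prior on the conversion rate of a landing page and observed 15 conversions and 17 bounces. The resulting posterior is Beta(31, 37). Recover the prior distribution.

Under Beta–binomial conjugacy the posterior parameters are (a+s, b+f).
Subtract the data counts: 31−15=16, 37−17=20.

Beta(16, 20)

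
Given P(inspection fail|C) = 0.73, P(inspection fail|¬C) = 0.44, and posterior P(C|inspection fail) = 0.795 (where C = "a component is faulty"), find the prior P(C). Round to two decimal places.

P(C) = 0.70

Bayes' rule in odds form gives O(C|E) = O(C)·[P(E|C)/P(E|¬C)], hence O(C) = O(C|E)/LR.
Posterior odds = 0.795/(1−0.795) = 3.8780. LR = 0.73/0.44 = 1.6591.
Prior odds = 3.8780/1.6591 = 2.3374, so P(C) = 2.3374/(1+2.3374) ≈ 0.70.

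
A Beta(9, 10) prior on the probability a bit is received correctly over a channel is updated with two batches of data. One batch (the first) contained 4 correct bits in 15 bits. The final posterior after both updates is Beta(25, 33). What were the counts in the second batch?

12 correct bits and 12 errors

Sequential conjugate updates are equivalent to a single update on the pooled data, so total successes = posterior α − prior α and total failures = posterior β − prior β.
Total across both batches: 25−9=16 correct bits, 33−10=23 errors.
Subtract the first batch: 16−4=12 correct bits and 23−11=12 errors.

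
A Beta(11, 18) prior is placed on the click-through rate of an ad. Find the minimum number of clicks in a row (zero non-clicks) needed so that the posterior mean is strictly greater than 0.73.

After k clicks and 0 non-clicks the posterior is Beta(11+k, 18), with mean (11+k)/(11+18+k).
Set (11+k)/(29+k) > 0.73 and solve: k > (0.73·29 − 11)/(1 − 0.73) = 37.667.
The smallest integer exceeding 37.667 is 38.

k = 38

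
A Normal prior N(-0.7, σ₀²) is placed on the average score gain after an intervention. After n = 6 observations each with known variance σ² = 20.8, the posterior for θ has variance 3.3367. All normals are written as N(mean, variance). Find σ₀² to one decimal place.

For the Normal–Normal model with known σ², precisions add: τ_n = τ₀ + n/σ².
So 1/σ₀² = 1/3.3367 − 6/20.8 = 0.299697 − 0.288462 = 0.011235.
Hence σ₀² = 1/0.011235 ≈ 89.0.

σ₀² = 89.0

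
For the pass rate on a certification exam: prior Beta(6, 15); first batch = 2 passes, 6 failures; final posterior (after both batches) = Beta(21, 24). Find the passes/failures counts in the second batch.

13 passes and 3 failures

Because Beta–binomial updating is additive in the counts, the combined data contributed (α_post−α_prior, β_post−β_prior) successes and failures.
Total across both batches: 21−6=15 passes, 24−15=9 failures.
Subtract the first batch: 15−2=13 passes and 9−6=3 failures.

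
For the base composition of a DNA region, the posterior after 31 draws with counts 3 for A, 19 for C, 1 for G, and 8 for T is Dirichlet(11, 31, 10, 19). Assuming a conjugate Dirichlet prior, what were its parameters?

Dirichlet(8, 12, 9, 11)

For a Dirichlet(α) prior with multinomial counts c, the posterior is Dirichlet(α + c) componentwise.
Subtract each count from the matching posterior parameter: 11−3=8, 31−19=12, 10−1=9, 19−8=11.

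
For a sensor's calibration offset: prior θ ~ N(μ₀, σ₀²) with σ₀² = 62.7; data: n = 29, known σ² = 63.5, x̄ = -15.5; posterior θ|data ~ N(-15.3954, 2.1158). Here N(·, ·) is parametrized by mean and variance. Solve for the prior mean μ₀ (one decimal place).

With known observation variance, the Normal–Normal posterior has precision τ_n = τ₀ + n/σ² and mean μ_n = (τ₀μ₀ + (n/σ²)x̄)/τ_n.
Here τ₀ = 1/62.7 = 0.015949 and τ_data = 29/63.5 = 0.456693, so τ_n = 0.472642.
Rearranging for μ₀: μ₀ = (μ_n·τ_n − τ_data·x̄)/τ₀ = (-15.3954·0.472642 − 0.456693·-15.5) / 0.015949 = -0.197771/0.015949 ≈ -12.4.

μ₀ = -12.4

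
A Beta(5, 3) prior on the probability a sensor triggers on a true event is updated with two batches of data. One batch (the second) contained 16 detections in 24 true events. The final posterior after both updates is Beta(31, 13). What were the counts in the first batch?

Because Beta–binomial updating is additive in the counts, the combined data contributed (α_post−α_prior, β_post−β_prior) successes and failures.
Total across both batches: 31−5=26 detections, 13−3=10 misses.
Subtract the second batch: 26−16=10 detections and 10−8=2 misses.

10 detections and 2 misses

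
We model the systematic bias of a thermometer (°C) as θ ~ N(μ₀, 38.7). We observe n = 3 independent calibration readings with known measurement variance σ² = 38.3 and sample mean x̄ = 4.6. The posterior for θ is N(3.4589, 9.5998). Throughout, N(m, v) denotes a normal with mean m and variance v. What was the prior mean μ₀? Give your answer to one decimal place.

With known observation variance, the Normal–Normal posterior has precision τ_n = τ₀ + n/σ² and mean μ_n = (τ₀μ₀ + (n/σ²)x̄)/τ_n.
Here τ₀ = 1/38.7 = 0.025840 and τ_data = 3/38.3 = 0.078329, so τ_n = 0.104169.
Rearranging for μ₀: μ₀ = (μ_n·τ_n − τ_data·x̄)/τ₀ = (3.4589·0.104169 − 0.078329·4.6) / 0.025840 = -0.000003/0.025840 ≈ 0.0.

μ₀ = 0.0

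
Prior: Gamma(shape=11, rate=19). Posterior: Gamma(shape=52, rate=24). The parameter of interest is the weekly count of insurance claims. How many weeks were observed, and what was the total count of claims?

n = 5 weeks with total 41 claims

A Gamma(α, β) prior (rate parametrization) on a Poisson rate with n observations summing to S gives posterior Gamma(α+S, β+n).
Matching: Σxᵢ = 52 − 11 = 41 and n = 24 − 19 = 5.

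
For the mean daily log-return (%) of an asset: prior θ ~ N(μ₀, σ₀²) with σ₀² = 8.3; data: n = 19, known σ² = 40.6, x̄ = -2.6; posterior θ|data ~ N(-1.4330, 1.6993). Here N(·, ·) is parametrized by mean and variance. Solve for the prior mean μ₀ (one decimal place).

μ₀ = 3.1

The posterior mean is a precision-weighted average: μ_n = (τ₀μ₀ + τ_data·x̄)/(τ₀+τ_data), with τ₀=1/σ₀² and τ_data=n/σ².
Here τ₀ = 1/8.3 = 0.120482 and τ_data = 19/40.6 = 0.467980, so τ_n = 0.588462.
Rearranging for μ₀: μ₀ = (μ_n·τ_n − τ_data·x̄)/τ₀ = (-1.4330·0.588462 − 0.467980·-2.6) / 0.120482 = 0.373482/0.120482 ≈ 3.1.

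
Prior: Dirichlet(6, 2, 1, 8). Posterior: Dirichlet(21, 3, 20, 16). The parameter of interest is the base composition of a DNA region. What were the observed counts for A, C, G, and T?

For a Dirichlet(α) prior with multinomial counts c, the posterior is Dirichlet(α + c) componentwise.
Counts are posterior − prior componentwise: 21−6=15, 3−2=1, 20−1=19, 16−8=8.

counts (15, 1, 19, 8)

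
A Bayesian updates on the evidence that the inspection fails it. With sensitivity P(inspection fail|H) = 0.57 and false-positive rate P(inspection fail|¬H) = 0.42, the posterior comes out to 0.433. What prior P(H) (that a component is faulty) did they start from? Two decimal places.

P(H) = 0.36

In odds form, posterior odds = prior odds × likelihood ratio, so prior odds = posterior odds ÷ LR.
Posterior odds = 0.433/(1−0.433) = 0.7637. LR = 0.57/0.42 = 1.3571.
Prior odds = 0.7637/1.3571 = 0.5627, so P(H) = 0.5627/(1+0.5627) ≈ 0.36.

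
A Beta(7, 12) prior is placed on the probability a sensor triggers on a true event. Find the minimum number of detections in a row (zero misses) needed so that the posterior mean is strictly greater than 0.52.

k = 7

After k detections and 0 misses the posterior is Beta(7+k, 12), with mean (7+k)/(7+12+k).
Set (7+k)/(19+k) > 0.52 and solve: k > (0.52·19 − 7)/(1 − 0.52) = 6.000.
The smallest integer exceeding 6.000 is 7.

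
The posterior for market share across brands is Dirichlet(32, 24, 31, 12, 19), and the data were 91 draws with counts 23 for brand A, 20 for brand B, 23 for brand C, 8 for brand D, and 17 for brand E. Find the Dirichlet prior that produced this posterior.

Dirichlet(9, 4, 8, 4, 2)

For a Dirichlet(α) prior with multinomial counts c, the posterior is Dirichlet(α + c) componentwise.
Subtract each count from the matching posterior parameter: 32−23=9, 24−20=4, 31−23=8, 12−8=4, 19−17=2.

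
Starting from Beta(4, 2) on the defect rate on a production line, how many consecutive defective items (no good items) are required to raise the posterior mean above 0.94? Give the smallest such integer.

After k defective items and 0 good items the posterior is Beta(4+k, 2), with mean (4+k)/(4+2+k).
Set (4+k)/(6+k) > 0.94 and solve: k > (0.94·6 − 4)/(1 − 0.94) = 27.333.
The smallest integer exceeding 27.333 is 28.

k = 28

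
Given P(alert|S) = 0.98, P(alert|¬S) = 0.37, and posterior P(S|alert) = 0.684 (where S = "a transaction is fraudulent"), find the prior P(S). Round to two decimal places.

P(S) = 0.45

Bayes' rule in odds form gives O(S|E) = O(S)·[P(E|S)/P(E|¬S)], hence O(S) = O(S|E)/LR.
Posterior odds = 0.684/(1−0.684) = 2.1646. LR = 0.98/0.37 = 2.6486.
Prior odds = 2.1646/2.6486 = 0.8173, so P(S) = 0.8173/(1+0.8173) ≈ 0.45.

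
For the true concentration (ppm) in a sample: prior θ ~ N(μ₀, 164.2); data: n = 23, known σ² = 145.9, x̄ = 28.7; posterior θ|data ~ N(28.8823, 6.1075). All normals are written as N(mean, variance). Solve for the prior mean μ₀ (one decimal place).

The posterior mean is a precision-weighted average: μ_n = (τ₀μ₀ + τ_data·x̄)/(τ₀+τ_data), with τ₀=1/σ₀² and τ_data=n/σ².
Here τ₀ = 1/164.2 = 0.006090 and τ_data = 23/145.9 = 0.157642, so τ_n = 0.163732.
Rearranging for μ₀: μ₀ = (μ_n·τ_n − τ_data·x̄)/τ₀ = (28.8823·0.163732 − 0.157642·28.7) / 0.006090 = 0.204631/0.006090 ≈ 33.6.

μ₀ = 33.6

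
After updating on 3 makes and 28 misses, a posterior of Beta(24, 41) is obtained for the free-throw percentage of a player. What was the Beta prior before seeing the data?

Beta is conjugate to the binomial likelihood: posterior = Beta(a+s, b+f).
Subtract the data counts: 24−3=21, 41−28=13.

Beta(21, 13)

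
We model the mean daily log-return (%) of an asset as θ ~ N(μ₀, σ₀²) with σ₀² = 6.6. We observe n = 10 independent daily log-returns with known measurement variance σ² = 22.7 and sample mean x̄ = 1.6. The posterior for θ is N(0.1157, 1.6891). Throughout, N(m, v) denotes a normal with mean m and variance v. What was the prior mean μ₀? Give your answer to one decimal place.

μ₀ = -4.2

The posterior mean is a precision-weighted average: μ_n = (τ₀μ₀ + τ_data·x̄)/(τ₀+τ_data), with τ₀=1/σ₀² and τ_data=n/σ².
Here τ₀ = 1/6.6 = 0.151515 and τ_data = 10/22.7 = 0.440529, so τ_n = 0.592044.
Rearranging for μ₀: μ₀ = (μ_n·τ_n − τ_data·x̄)/τ₀ = (0.1157·0.592044 − 0.440529·1.6) / 0.151515 = -0.636347/0.151515 ≈ -4.2.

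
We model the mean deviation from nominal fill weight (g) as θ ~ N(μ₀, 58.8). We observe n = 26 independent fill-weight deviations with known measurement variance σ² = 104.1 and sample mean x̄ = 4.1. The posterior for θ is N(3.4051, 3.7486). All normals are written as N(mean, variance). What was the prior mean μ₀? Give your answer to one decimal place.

With known observation variance, the Normal–Normal posterior has precision τ_n = τ₀ + n/σ² and mean μ_n = (τ₀μ₀ + (n/σ²)x̄)/τ_n.
Here τ₀ = 1/58.8 = 0.017007 and τ_data = 26/104.1 = 0.249760, so τ_n = 0.266767.
Rearranging for μ₀: μ₀ = (μ_n·τ_n − τ_data·x̄)/τ₀ = (3.4051·0.266767 − 0.249760·4.1) / 0.017007 = -0.115648/0.017007 ≈ -6.8.

μ₀ = -6.8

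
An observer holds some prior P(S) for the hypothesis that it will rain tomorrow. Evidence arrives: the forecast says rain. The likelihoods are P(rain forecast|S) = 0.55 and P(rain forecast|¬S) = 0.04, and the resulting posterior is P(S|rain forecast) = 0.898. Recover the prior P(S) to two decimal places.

In odds form, posterior odds = prior odds × likelihood ratio, so prior odds = posterior odds ÷ LR.
Posterior odds = 0.898/(1−0.898) = 8.8039. LR = 0.55/0.04 = 13.7500.
Prior odds = 8.8039/13.7500 = 0.6403, so P(S) = 0.6403/(1+0.6403) ≈ 0.39.

P(S) = 0.39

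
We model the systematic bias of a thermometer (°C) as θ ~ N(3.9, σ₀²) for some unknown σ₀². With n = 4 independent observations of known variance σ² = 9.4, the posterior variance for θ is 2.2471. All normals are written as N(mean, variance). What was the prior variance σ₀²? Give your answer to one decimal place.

σ₀² = 51.3

For the Normal–Normal model with known σ², precisions add: τ_n = τ₀ + n/σ².
So 1/σ₀² = 1/2.2471 − 4/9.4 = 0.445018 − 0.425532 = 0.019486.
Hence σ₀² = 1/0.019486 ≈ 51.3.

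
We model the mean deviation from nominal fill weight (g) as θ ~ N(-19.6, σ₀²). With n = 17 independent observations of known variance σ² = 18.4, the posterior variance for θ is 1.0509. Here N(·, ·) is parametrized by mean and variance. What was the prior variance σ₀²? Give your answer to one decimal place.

For the Normal–Normal model with known σ², precisions add: τ_n = τ₀ + n/σ².
So 1/σ₀² = 1/1.0509 − 17/18.4 = 0.951565 − 0.923913 = 0.027652.
Hence σ₀² = 1/0.027652 ≈ 36.2.

σ₀² = 36.2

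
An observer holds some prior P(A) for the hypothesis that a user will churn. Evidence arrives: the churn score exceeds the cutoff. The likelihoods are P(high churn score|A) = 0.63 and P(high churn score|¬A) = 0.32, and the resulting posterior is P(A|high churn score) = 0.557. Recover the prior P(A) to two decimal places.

Bayes' rule in odds form gives O(A|E) = O(A)·[P(E|A)/P(E|¬A)], hence O(A) = O(A|E)/LR.
Posterior odds = 0.557/(1−0.557) = 1.2573. LR = 0.63/0.32 = 1.9688.
Prior odds = 1.2573/1.9688 = 0.6386, so P(A) = 0.6386/(1+0.6386) ≈ 0.39.

P(A) = 0.39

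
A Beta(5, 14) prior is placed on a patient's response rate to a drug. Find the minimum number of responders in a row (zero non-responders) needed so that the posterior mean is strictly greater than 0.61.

k = 17

After k responders and 0 non-responders the posterior is Beta(5+k, 14), with mean (5+k)/(5+14+k).
Set (5+k)/(19+k) > 0.61 and solve: k > (0.61·19 − 5)/(1 − 0.61) = 16.897.
The smallest integer exceeding 16.897 is 17.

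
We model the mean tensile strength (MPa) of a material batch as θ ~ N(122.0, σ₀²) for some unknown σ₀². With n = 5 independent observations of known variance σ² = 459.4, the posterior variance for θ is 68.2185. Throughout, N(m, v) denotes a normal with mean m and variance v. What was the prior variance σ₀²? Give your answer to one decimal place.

σ₀² = 264.9

For the Normal–Normal model with known σ², precisions add: τ_n = τ₀ + n/σ².
So 1/σ₀² = 1/68.2185 − 5/459.4 = 0.014659 − 0.010884 = 0.003775.
Hence σ₀² = 1/0.003775 ≈ 264.9.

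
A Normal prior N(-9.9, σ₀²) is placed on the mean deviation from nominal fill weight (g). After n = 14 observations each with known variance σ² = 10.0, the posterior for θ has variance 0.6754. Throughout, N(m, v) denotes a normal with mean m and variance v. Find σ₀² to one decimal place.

Posterior precision equals prior precision plus data precision: 1/σ_n² = 1/σ₀² + n/σ².
So 1/σ₀² = 1/0.6754 − 14/10.0 = 1.480604 − 1.400000 = 0.080604.
Hence σ₀² = 1/0.080604 ≈ 12.4.

σ₀² = 12.4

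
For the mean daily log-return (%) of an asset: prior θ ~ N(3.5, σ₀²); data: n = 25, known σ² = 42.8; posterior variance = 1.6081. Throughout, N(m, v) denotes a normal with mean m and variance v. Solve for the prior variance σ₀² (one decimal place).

Posterior precision equals prior precision plus data precision: 1/σ_n² = 1/σ₀² + n/σ².
So 1/σ₀² = 1/1.6081 − 25/42.8 = 0.621852 − 0.584112 = 0.037740.
Hence σ₀² = 1/0.037740 ≈ 26.5.

σ₀² = 26.5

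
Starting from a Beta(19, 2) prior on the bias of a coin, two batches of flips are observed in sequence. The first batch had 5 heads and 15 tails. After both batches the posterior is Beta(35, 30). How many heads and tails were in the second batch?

11 heads and 13 tails

Because Beta–binomial updating is additive in the counts, the combined data contributed (α_post−α_prior, β_post−β_prior) successes and failures.
Total across both batches: 35−19=16 heads, 30−2=28 tails.
Subtract the first batch: 16−5=11 heads and 28−15=13 tails.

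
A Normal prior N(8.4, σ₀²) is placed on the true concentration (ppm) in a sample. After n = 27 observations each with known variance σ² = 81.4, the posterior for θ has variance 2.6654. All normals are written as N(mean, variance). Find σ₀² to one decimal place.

For the Normal–Normal model with known σ², precisions add: τ_n = τ₀ + n/σ².
So 1/σ₀² = 1/2.6654 − 27/81.4 = 0.375178 − 0.331695 = 0.043483.
Hence σ₀² = 1/0.043483 ≈ 23.0.

σ₀² = 23.0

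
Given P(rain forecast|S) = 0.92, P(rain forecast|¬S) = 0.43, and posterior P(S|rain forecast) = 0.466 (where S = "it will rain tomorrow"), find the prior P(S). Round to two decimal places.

P(S) = 0.29

Bayes' rule in odds form gives O(S|E) = O(S)·[P(E|S)/P(E|¬S)], hence O(S) = O(S|E)/LR.
Posterior odds = 0.466/(1−0.466) = 0.8727. LR = 0.92/0.43 = 2.1395.
Prior odds = 0.8727/2.1395 = 0.4079, so P(S) = 0.4079/(1+0.4079) ≈ 0.29.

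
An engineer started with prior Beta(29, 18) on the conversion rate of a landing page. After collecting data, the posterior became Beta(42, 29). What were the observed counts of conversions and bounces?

13 conversions and 11 bounces

A Beta(α, β) prior with s successes and f failures in binomial data gives a Beta(α+s, β+f) posterior.
Match parameters: s=42−29=13, f=29−18=11.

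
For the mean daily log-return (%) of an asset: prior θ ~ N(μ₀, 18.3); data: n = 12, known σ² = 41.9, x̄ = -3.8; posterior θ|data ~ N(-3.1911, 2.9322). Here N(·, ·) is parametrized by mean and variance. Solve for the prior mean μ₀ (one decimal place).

The posterior mean is a precision-weighted average: μ_n = (τ₀μ₀ + τ_data·x̄)/(τ₀+τ_data), with τ₀=1/σ₀² and τ_data=n/σ².
Here τ₀ = 1/18.3 = 0.054645 and τ_data = 12/41.9 = 0.286396, so τ_n = 0.341041.
Rearranging for μ₀: μ₀ = (μ_n·τ_n − τ_data·x̄)/τ₀ = (-3.1911·0.341041 − 0.286396·-3.8) / 0.054645 = 0.000009/0.054645 ≈ 0.0.

μ₀ = 0.0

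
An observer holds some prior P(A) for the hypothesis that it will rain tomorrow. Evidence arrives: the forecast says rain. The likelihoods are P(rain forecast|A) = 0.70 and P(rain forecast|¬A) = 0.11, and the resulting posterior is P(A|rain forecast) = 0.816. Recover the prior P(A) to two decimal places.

P(A) = 0.41

Bayes' rule in odds form gives O(A|E) = O(A)·[P(E|A)/P(E|¬A)], hence O(A) = O(A|E)/LR.
Posterior odds = 0.816/(1−0.816) = 4.4348. LR = 0.70/0.11 = 6.3636.
Prior odds = 4.4348/6.3636 = 0.6969, so P(A) = 0.6969/(1+0.6969) ≈ 0.41.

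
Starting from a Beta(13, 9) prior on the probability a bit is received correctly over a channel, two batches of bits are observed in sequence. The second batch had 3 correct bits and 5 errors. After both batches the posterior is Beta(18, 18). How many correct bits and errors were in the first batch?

2 correct bits and 4 errors

Because Beta–binomial updating is additive in the counts, the combined data contributed (α_post−α_prior, β_post−β_prior) successes and failures.
Total across both batches: 18−13=5 correct bits, 18−9=9 errors.
Subtract the second batch: 5−3=2 correct bits and 9−5=4 errors.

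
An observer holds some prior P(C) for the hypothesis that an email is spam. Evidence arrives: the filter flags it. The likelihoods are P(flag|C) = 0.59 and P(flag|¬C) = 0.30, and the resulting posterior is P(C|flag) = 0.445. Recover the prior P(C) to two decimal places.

In odds form, posterior odds = prior odds × likelihood ratio, so prior odds = posterior odds ÷ LR.
Posterior odds = 0.445/(1−0.445) = 0.8018. LR = 0.59/0.30 = 1.9667.
Prior odds = 0.8018/1.9667 = 0.4077, so P(C) = 0.4077/(1+0.4077) ≈ 0.29.

P(C) = 0.29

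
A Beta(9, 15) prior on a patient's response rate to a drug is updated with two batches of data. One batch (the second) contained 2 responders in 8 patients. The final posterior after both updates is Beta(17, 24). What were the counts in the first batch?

6 responders and 3 non-responders

Sequential conjugate updates are equivalent to a single update on the pooled data, so total successes = posterior α − prior α and total failures = posterior β − prior β.
Total across both batches: 17−9=8 responders, 24−15=9 non-responders.
Subtract the second batch: 8−2=6 responders and 9−6=3 non-responders.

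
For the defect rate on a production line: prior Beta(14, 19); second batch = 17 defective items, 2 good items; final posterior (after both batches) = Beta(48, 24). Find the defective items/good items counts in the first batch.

17 defective items and 3 good items

Sequential conjugate updates are equivalent to a single update on the pooled data, so total successes = posterior α − prior α and total failures = posterior β − prior β.
Total across both batches: 48−14=34 defective items, 24−19=5 good items.
Subtract the second batch: 34−17=17 defective items and 5−2=3 good items.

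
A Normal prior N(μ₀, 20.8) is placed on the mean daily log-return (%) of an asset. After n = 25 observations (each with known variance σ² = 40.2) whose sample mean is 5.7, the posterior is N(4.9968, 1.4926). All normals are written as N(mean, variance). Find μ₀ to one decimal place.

μ₀ = -4.1

With known observation variance, the Normal–Normal posterior has precision τ_n = τ₀ + n/σ² and mean μ_n = (τ₀μ₀ + (n/σ²)x̄)/τ_n.
Here τ₀ = 1/20.8 = 0.048077 and τ_data = 25/40.2 = 0.621891, so τ_n = 0.669968.
Rearranging for μ₀: μ₀ = (μ_n·τ_n − τ_data·x̄)/τ₀ = (4.9968·0.669968 − 0.621891·5.7) / 0.048077 = -0.197083/0.048077 ≈ -4.1.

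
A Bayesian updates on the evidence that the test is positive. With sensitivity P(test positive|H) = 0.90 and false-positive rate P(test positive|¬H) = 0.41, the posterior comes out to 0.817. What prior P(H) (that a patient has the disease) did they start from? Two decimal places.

Bayes' rule in odds form gives O(H|E) = O(H)·[P(E|H)/P(E|¬H)], hence O(H) = O(H|E)/LR.
Posterior odds = 0.817/(1−0.817) = 4.4645. LR = 0.90/0.41 = 2.1951.
Prior odds = 4.4645/2.1951 = 2.0338, so P(H) = 2.0338/(1+2.0338) ≈ 0.67.

P(H) = 0.67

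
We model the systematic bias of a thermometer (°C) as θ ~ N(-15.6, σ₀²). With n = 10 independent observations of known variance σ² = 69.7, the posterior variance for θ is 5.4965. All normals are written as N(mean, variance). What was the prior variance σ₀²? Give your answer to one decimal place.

σ₀² = 26.0

Posterior precision equals prior precision plus data precision: 1/σ_n² = 1/σ₀² + n/σ².
So 1/σ₀² = 1/5.4965 − 10/69.7 = 0.181934 − 0.143472 = 0.038462.
Hence σ₀² = 1/0.038462 ≈ 26.0.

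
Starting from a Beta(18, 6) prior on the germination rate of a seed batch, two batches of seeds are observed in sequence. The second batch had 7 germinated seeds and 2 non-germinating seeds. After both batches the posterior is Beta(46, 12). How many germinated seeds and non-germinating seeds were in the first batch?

21 germinated seeds and 4 non-germinating seeds

Because Beta–binomial updating is additive in the counts, the combined data contributed (α_post−α_prior, β_post−β_prior) successes and failures.
Total across both batches: 46−18=28 germinated seeds, 12−6=6 non-germinating seeds.
Subtract the second batch: 28−7=21 germinated seeds and 6−2=4 non-germinating seeds.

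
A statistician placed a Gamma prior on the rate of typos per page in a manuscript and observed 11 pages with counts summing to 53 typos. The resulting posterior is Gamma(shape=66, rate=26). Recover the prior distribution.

Gamma(shape=13, rate=15)

Gamma–Poisson conjugacy: posterior shape = α + Σxᵢ, posterior rate = β + n.
So α = 66 − 53 = 13 and β = 26 − 11 = 15.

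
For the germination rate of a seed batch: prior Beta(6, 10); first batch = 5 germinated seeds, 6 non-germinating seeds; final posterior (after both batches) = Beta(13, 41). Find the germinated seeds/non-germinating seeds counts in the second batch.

Sequential conjugate updates are equivalent to a single update on the pooled data, so total successes = posterior α − prior α and total failures = posterior β − prior β.
Total across both batches: 13−6=7 germinated seeds, 41−10=31 non-germinating seeds.
Subtract the first batch: 7−5=2 germinated seeds and 31−6=25 non-germinating seeds.

2 germinated seeds and 25 non-germinating seeds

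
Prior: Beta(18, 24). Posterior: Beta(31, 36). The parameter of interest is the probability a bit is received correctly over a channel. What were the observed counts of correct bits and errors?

A Beta(a, b) prior with s successes and f failures in binomial data gives a Beta(a+s, b+f) posterior.
So s = 31 − 18 = 13 and f = 36 − 24 = 12.

13 correct bits and 12 errors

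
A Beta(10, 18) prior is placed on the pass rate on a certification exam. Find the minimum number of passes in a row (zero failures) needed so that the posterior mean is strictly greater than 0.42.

k = 4

After k passes and 0 failures the posterior is Beta(10+k, 18), with mean (10+k)/(10+18+k).
Set (10+k)/(28+k) > 0.42 and solve: k > (0.42·28 − 10)/(1 − 0.42) = 3.034.
The smallest integer exceeding 3.034 is 4.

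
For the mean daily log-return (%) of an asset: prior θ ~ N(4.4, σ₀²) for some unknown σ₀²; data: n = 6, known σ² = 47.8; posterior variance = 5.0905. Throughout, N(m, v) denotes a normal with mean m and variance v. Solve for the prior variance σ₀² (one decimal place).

For the Normal–Normal model with known σ², precisions add: τ_n = τ₀ + n/σ².
So 1/σ₀² = 1/5.0905 − 6/47.8 = 0.196444 − 0.125523 = 0.070921.
Hence σ₀² = 1/0.070921 ≈ 14.1.

σ₀² = 14.1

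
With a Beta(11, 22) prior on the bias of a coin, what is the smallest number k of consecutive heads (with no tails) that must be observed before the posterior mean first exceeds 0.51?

k = 12

After k heads and 0 tails the posterior is Beta(11+k, 22), with mean (11+k)/(11+22+k).
Set (11+k)/(33+k) > 0.51 and solve: k > (0.51·33 − 11)/(1 − 0.51) = 11.898.
The smallest integer exceeding 11.898 is 12.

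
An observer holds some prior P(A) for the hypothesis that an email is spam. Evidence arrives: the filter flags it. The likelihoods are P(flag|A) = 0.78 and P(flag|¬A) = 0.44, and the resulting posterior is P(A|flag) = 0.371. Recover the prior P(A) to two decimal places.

Bayes' rule in odds form gives O(A|E) = O(A)·[P(E|A)/P(E|¬A)], hence O(A) = O(A|E)/LR.
Posterior odds = 0.371/(1−0.371) = 0.5898. LR = 0.78/0.44 = 1.7727.
Prior odds = 0.5898/1.7727 = 0.3327, so P(A) = 0.3327/(1+0.3327) ≈ 0.25.

P(A) = 0.25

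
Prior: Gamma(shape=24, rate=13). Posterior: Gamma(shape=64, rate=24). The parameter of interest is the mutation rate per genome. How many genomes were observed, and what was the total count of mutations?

A Gamma(α, β) prior (rate parametrization) on a Poisson rate with n observations summing to S gives posterior Gamma(α+S, β+n).
Matching: Σxᵢ = 64 − 24 = 40 and n = 24 − 13 = 11.

n = 11 genomes with total 40 mutations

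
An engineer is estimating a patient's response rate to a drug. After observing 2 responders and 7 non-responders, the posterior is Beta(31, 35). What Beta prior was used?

Beta is conjugate to the binomial likelihood: posterior = Beta(α+s, β+f).
So α = 31 − 2 = 29 and β = 35 − 7 = 28.

Beta(29, 28)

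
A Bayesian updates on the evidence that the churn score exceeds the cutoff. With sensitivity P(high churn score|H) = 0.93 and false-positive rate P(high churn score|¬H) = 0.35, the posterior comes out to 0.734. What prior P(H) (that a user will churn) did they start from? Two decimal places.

In odds form, posterior odds = prior odds × likelihood ratio, so prior odds = posterior odds ÷ LR.
Posterior odds = 0.734/(1−0.734) = 2.7594. LR = 0.93/0.35 = 2.6571.
Prior odds = 2.7594/2.6571 = 1.0385, so P(H) = 1.0385/(1+1.0385) ≈ 0.51.

P(H) = 0.51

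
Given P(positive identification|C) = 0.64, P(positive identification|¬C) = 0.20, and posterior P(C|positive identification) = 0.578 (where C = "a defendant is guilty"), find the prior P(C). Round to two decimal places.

P(C) = 0.30

In odds form, posterior odds = prior odds × likelihood ratio, so prior odds = posterior odds ÷ LR.
Posterior odds = 0.578/(1−0.578) = 1.3697. LR = 0.64/0.20 = 3.2000.
Prior odds = 1.3697/3.2000 = 0.4280, so P(C) = 0.4280/(1+0.4280) ≈ 0.30.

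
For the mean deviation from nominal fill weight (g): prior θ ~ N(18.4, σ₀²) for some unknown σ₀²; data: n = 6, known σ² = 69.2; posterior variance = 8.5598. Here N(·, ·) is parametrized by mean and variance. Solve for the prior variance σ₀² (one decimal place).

Posterior precision equals prior precision plus data precision: 1/σ_n² = 1/σ₀² + n/σ².
So 1/σ₀² = 1/8.5598 − 6/69.2 = 0.116825 − 0.086705 = 0.030120.
Hence σ₀² = 1/0.030120 ≈ 33.2.

σ₀² = 33.2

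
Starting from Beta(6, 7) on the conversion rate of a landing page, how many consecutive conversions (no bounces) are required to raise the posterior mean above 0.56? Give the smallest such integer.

k = 3

After k conversions and 0 bounces the posterior is Beta(6+k, 7), with mean (6+k)/(6+7+k).
Set (6+k)/(13+k) > 0.56 and solve: k > (0.56·13 − 6)/(1 − 0.56) = 2.909.
The smallest integer exceeding 2.909 is 3, and checking k=3: (9)/(16) = 0.5625 > 0.56.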